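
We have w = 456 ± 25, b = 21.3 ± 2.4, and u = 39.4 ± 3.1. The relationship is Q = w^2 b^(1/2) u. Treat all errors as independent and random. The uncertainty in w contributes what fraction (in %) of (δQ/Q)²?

(δQ/Q)² = (2·δw/w)² + (½·δb/b)² + (1·δu/u)²
  w term: (2×0.0548)² = 0.0120
  b term: (0.5×0.113)² = 0.00317
  u term: (1×0.0787)² = 0.00619
Total = 0.0214. Share from w = 0.0120/0.0214 = 0.562.

56.2%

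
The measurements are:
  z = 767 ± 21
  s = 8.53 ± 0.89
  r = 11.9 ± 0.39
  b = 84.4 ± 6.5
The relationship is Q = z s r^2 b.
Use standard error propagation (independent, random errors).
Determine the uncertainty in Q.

Each factor contributes (exponent × relative error)² to (δQ/Q)²:
  (1·δz/z)² = (1×0.0274)² = 0.000750;  (1·δs/s)² = (1×0.104)² = 0.0109;  (2·δr/r)² = (2×0.0328)² = 0.00430;  (1·δb/b)² = (1×0.0770)² = 0.00593
δQ/Q = √(0.0219) = 0.148
Q = 7.82e+07, so δQ = 0.148 × 7.82e+07 = 1.16e+07.

1.16e+07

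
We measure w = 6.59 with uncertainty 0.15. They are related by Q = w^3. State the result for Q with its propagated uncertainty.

286 ± 19.5

Relative error in a monomial: (δQ/Q)² = Σ (nᵢ · δxᵢ/xᵢ)².
  (3·δw/w)² = (3×0.0228)² = 0.00466
δQ/Q = √(0.00466) = 0.0683
Q = 286, so δQ = 0.0683 × 286 = 19.5.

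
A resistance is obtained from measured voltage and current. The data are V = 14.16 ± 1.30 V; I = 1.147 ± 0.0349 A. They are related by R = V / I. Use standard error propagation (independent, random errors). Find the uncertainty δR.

1.19 Ω

For a monomial R ∝ V, I^-1, fractional errors add in quadrature:
  (1·δV/V)² = (1×0.0918)² = 0.00843;  (-1·δI/I)² = (-1×0.0304)² = 0.000926
δR/R = √(0.00935) = 0.0967
R = 12.35 Ω, so δR = 0.0967 × 12.35 = 1.19 Ω.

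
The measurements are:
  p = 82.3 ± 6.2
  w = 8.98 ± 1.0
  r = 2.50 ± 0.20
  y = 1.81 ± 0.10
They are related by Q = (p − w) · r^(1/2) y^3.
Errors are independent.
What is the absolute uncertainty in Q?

131

Let u = p − w = 73.3. δu = √(δp² + δw²) = √(38.4 + 1.00) = 6.28, so δu/u = 0.0857.
Q is then a monomial in u, r, y:
δQ/Q = √((δu/u)² + (½·δr/r)² + (3·δy/y)²) = √(0.00734 + 0.00160 + 0.0275) = 0.191
Q = 687, so δQ = 0.191 × 687 = 131.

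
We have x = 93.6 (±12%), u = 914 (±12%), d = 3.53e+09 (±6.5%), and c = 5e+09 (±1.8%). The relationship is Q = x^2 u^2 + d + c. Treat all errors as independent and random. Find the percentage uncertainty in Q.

Let p = x^2·u^2 = 7.32e+09. δp/p = √((2·δx/x)² + (2·δu/u)²) = √(0.0576 + 0.0576) = 0.339, so δp = 2.48e+09.
Q = p + d + c: δQ = √(δp² + δd² + δc²) = √(6.17e+18 + 5.26e+16 + 8.1e+15) = 2.5e+09
Q = 1.58e+10, so δQ/Q = 2.5e+09/1.58e+10 = 0.158.

15.8%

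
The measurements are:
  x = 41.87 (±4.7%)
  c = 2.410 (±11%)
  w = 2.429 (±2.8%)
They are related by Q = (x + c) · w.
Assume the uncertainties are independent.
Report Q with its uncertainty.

Let u = x + c = 44.28. δu = √(δx² + δc²) = √(3.87 + 0.0703) = 1.99, so δu/u = 0.0448.
Q is then a monomial in u, w:
δQ/Q = √((δu/u)² + (1·δw/w)²) = √(0.00201 + 0.000784) = 0.0529
Q = 107.6, so δQ = 0.0529 × 107.6 = 5.69.

107.6 ± 5.69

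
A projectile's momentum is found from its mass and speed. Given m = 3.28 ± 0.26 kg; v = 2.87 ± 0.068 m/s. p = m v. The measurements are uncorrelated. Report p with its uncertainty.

Products/powers → add relative errors in quadrature, weighted by exponent:
  (1·δm/m)² = (1×0.0793)² = 0.00628;  (1·δv/v)² = (1×0.0237)² = 0.000561
δp/p = √(0.00684) = 0.0827
p = 9.41 kg·m/s, so δp = 0.0827 × 9.41 = 0.779 kg·m/s.

9.41 ± 0.779 kg·m/s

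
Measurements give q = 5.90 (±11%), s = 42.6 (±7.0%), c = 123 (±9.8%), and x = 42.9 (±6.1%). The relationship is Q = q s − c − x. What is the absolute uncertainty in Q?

Let p = q·s = 251. δp/p = √((1·δq/q)² + (1·δs/s)²) = √(0.0121 + 0.00490) = 0.130, so δp = 32.8.
Q = p − c − x: δQ = √(δp² + δc² + δx²) = √(1070 + 145 + 6.85) = 35.0

35.0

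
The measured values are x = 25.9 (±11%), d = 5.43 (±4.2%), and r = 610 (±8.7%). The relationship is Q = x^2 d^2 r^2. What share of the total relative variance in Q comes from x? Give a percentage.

56.5%

(δQ/Q)² = (2·δx/x)² + (2·δd/d)² + (2·δr/r)²
  x term: (2×0.110)² = 0.0484
  d term: (2×0.0420)² = 0.00706
  r term: (2×0.0870)² = 0.0303
Total = 0.0857. Share from x = 0.0484/0.0857 = 0.565.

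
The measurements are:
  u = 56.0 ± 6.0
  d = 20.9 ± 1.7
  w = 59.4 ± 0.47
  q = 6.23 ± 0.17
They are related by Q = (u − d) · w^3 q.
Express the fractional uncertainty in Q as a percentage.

Let h = u − d = 35.1. δh = √(δu² + δd²) = √(36.0 + 2.89) = 6.24, so δh/h = 0.178.
Q is then a monomial in h, w, q:
δQ/Q = √((δh/h)² + (3·δw/w)² + (1·δq/q)²) = √(0.0316 + 0.000563 + 0.000745) = 0.181

18.1%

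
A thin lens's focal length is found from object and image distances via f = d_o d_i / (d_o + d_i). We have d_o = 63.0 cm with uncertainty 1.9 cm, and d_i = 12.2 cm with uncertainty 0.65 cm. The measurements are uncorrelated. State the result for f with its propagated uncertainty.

10.2 ± 0.459 cm

∂f/∂d_o = (d_i/(d_o+d_i))² = 0.0263;  ∂f/∂d_i = (d_o/(d_o+d_i))² = 0.702
δf = √((∂f/∂d_o · δd_o)² + (∂f/∂d_i · δd_i)²) = √(0.00250 + 0.208) = 0.459 cm
f = 10.2 cm.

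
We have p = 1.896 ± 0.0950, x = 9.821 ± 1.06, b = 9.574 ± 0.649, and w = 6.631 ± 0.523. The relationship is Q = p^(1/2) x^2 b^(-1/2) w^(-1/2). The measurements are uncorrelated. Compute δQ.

3.72

Q is a product of powers, so relative uncertainties combine in quadrature:
  (½·δp/p)² = (0.5×0.0501)² = 0.000628;  (2·δx/x)² = (2×0.108)² = 0.0466;  (−½·δb/b)² = (-0.5×0.0678)² = 0.00115;  (−½·δw/w)² = (-0.5×0.0789)² = 0.00156
δQ/Q = √(0.0499) = 0.223
Q = 16.67, so δQ = 0.223 × 16.67 = 3.72.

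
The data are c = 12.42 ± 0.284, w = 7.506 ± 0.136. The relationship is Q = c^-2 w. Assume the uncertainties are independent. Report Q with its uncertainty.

Q is a product of powers, so relative uncertainties combine in quadrature:
  (-2·δc/c)² = (-2×0.0229)² = 0.00209;  (1·δw/w)² = (1×0.0181)² = 0.000328
δQ/Q = √(0.00242) = 0.0492
Q = 0.04866, so δQ = 0.0492 × 0.04866 = 0.00239.

0.04866 ± 0.00239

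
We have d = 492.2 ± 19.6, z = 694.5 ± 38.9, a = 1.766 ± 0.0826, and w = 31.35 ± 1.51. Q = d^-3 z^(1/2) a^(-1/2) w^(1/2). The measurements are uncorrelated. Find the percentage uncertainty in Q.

Relative error in a monomial: (δQ/Q)² = Σ (nᵢ · δxᵢ/xᵢ)².
  (-3·δd/d)² = (-3×0.0398)² = 0.0143;  (½·δz/z)² = (0.5×0.0560)² = 0.000784;  (−½·δa/a)² = (-0.5×0.0468)² = 0.000547;  (½·δw/w)² = (0.5×0.0482)² = 0.000580
δQ/Q = √(0.0162) = 0.127

12.7%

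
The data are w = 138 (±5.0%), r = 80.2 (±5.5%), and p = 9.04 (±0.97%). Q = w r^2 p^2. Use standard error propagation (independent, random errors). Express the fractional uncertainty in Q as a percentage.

For a monomial Q ∝ w, r^2, p^2, fractional errors add in quadrature:
  (1·δw/w)² = (1×0.0500)² = 0.00250;  (2·δr/r)² = (2×0.0550)² = 0.0121;  (2·δp/p)² = (2×0.00970)² = 0.000376
δQ/Q = √(0.0150) = 0.122

12.2%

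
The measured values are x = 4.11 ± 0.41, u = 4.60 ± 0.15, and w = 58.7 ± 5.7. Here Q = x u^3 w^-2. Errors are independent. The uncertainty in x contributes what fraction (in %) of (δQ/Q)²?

17.4%

(δQ/Q)² = (1·δx/x)² + (3·δu/u)² + (-2·δw/w)²
  x term: (1×0.0998)² = 0.00995
  u term: (3×0.0326)² = 0.00957
  w term: (-2×0.0971)² = 0.0377
Total = 0.0572. Share from x = 0.00995/0.0572 = 0.174.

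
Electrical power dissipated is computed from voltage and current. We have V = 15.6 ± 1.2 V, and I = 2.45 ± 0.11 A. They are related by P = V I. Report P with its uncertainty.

Each factor contributes (exponent × relative error)² to (δP/P)²:
  (1·δV/V)² = (1×0.0769)² = 0.00592;  (1·δI/I)² = (1×0.0449)² = 0.00202
δP/P = √(0.00793) = 0.0891
P = 38.2 W, so δP = 0.0891 × 38.2 = 3.40 W.

38.2 ± 3.40 W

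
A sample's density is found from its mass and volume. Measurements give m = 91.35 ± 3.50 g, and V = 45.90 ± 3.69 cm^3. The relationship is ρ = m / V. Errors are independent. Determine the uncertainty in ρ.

ρ is a product of powers, so relative uncertainties combine in quadrature:
  (1·δm/m)² = (1×0.0383)² = 0.00147;  (-1·δV/V)² = (-1×0.0804)² = 0.00646
δρ/ρ = √(0.00793) = 0.0891
ρ = 1.990 g/cm^3, so δρ = 0.0891 × 1.990 = 0.177 g/cm^3.

0.177 g/cm^3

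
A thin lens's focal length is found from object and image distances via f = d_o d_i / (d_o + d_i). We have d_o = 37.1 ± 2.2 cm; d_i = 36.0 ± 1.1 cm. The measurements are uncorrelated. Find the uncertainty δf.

∂f/∂d_o = (d_i/(d_o+d_i))² = 0.243;  ∂f/∂d_i = (d_o/(d_o+d_i))² = 0.258
δf = √((∂f/∂d_o · δd_o)² + (∂f/∂d_i · δd_i)²) = √(0.285 + 0.0803) = 0.604 cm

0.604 cm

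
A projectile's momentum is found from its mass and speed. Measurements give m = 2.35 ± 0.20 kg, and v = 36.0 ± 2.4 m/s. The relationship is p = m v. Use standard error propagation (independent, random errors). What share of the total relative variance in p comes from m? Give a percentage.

62.0%

(δp/p)² = (1·δm/m)² + (1·δv/v)²
  m term: (1×0.0851)² = 0.00724
  v term: (1×0.0667)² = 0.00444
Total = 0.0117. Share from m = 0.00724/0.0117 = 0.620.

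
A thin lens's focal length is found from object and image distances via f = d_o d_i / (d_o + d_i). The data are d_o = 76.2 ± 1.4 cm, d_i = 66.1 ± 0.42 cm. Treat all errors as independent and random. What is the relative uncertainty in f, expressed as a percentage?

0.919%

∂f/∂d_o = (d_i/(d_o+d_i))² = 0.216;  ∂f/∂d_i = (d_o/(d_o+d_i))² = 0.287
δf = √((∂f/∂d_o · δd_o)² + (∂f/∂d_i · δd_i)²) = √(0.0913 + 0.0145) = 0.325 cm
f = 35.4 cm, so δf/f = 0.325/35.4 = 0.00919.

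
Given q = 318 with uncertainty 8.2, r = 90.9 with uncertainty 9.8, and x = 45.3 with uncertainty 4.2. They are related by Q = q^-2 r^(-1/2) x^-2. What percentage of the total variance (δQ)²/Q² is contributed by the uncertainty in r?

(δQ/Q)² = (-2·δq/q)² + (−½·δr/r)² + (-2·δx/x)²
  q term: (-2×0.0258)² = 0.00266
  r term: (-0.5×0.108)² = 0.00291
  x term: (-2×0.0927)² = 0.0344
Total = 0.0399. Share from r = 0.00291/0.0399 = 0.0727.

7.27%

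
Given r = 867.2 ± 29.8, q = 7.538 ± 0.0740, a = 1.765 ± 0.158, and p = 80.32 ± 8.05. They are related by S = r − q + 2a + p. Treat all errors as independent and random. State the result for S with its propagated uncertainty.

Sums and differences: (δS)² = Σ (cᵢ δxᵢ)².
  (δr)² = 888;  (δq)² = 0.00548;  (2·δa)² = 0.0999;  (δp)² = 64.8
δS = √(953) = 30.9
S = 943.5.

943.5 ± 30.9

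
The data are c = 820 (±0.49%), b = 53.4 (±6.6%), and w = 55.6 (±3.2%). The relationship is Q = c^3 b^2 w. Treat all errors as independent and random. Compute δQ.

Q is a product of powers, so relative uncertainties combine in quadrature:
  (3·δc/c)² = (3×0.00490)² = 0.000216;  (2·δb/b)² = (2×0.0660)² = 0.0174;  (1·δw/w)² = (1×0.0320)² = 0.00102
δQ/Q = √(0.0187) = 0.137
Q = 8.74e+13, so δQ = 0.137 × 8.74e+13 = 1.19e+13.

1.19e+13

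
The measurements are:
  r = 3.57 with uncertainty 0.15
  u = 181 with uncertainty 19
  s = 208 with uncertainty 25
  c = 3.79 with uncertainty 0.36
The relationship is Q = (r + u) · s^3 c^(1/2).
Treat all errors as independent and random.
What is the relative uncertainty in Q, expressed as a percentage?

Let w = r + u = 185. δw = √(δr² + δu²) = √(0.0225 + 361) = 19.0, so δw/w = 0.103.
Q is then a monomial in w, s, c:
δQ/Q = √((δw/w)² + (3·δs/s)² + (½·δc/c)²) = √(0.0106 + 0.130 + 0.00226) = 0.378

37.8%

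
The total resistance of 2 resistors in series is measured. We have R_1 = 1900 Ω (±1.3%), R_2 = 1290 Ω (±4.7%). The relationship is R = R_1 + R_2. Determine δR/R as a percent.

R is a linear combination, so absolute uncertainties add in quadrature:
  (δR_1)² = 610;  (δR_2)² = 3680
δR = √(4290) = 65.5 Ω
R = 3190 Ω, so δR/R = 65.5/3190 = 0.0205.

2.05%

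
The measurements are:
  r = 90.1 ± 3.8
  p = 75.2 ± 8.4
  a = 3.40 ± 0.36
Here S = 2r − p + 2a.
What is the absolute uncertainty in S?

Each term contributes (cᵢ δxᵢ)² to (δS)²:
  (2·δr)² = 57.8;  (δp)² = 70.6;  (2·δa)² = 0.518
δS = √(129) = 11.4

11.4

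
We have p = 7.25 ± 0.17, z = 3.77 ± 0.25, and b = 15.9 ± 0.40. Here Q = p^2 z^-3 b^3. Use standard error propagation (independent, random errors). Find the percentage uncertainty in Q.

21.8%

Each factor contributes (exponent × relative error)² to (δQ/Q)²:
  (2·δp/p)² = (2×0.0234)² = 0.00220;  (-3·δz/z)² = (-3×0.0663)² = 0.0396;  (3·δb/b)² = (3×0.0252)² = 0.00570
δQ/Q = √(0.0475) = 0.218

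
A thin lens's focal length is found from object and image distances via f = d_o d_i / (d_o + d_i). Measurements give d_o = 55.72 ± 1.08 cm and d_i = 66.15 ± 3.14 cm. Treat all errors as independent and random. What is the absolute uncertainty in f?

0.729 cm

∂f/∂d_o = (d_i/(d_o+d_i))² = 0.295;  ∂f/∂d_i = (d_o/(d_o+d_i))² = 0.209
δf = √((∂f/∂d_o · δd_o)² + (∂f/∂d_i · δd_i)²) = √(0.101 + 0.431) = 0.729 cm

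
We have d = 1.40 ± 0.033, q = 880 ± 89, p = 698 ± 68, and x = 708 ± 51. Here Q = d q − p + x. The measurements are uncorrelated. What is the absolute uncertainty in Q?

Let w = d·q = 1230. δw/w = √((1·δd/d)² + (1·δq/q)²) = √(0.000556 + 0.0102) = 0.104, so δw = 128.
Q = w − p + x: δQ = √(δw² + δp² + δx²) = √(16400 + 4620 + 2600) = 154

154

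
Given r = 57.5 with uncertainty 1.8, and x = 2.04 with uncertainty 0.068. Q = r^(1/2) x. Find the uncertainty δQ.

Q is a product of powers, so relative uncertainties combine in quadrature:
  (½·δr/r)² = (0.5×0.0313)² = 0.000245;  (1·δx/x)² = (1×0.0333)² = 0.00111
δQ/Q = √(0.00136) = 0.0368
Q = 15.5, so δQ = 0.0368 × 15.5 = 0.570.

0.570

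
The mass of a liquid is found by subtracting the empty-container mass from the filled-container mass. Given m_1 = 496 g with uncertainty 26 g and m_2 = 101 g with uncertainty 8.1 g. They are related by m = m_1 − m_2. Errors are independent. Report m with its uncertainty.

For a sum/difference, combine absolute errors in quadrature:
  (δm_1)² = 676;  (δm_2)² = 65.6
δm = √(742) = 27.2 g
m = 395 g.

395 ± 27.2 g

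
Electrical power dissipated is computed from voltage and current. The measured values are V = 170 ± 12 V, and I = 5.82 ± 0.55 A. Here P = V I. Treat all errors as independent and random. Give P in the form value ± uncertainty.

989 ± 117 W

Relative error in a monomial: (δP/P)² = Σ (nᵢ · δxᵢ/xᵢ)².
  (1·δV/V)² = (1×0.0706)² = 0.00498;  (1·δI/I)² = (1×0.0945)² = 0.00893
δP/P = √(0.0139) = 0.118
P = 989 W, so δP = 0.118 × 989 = 117 W.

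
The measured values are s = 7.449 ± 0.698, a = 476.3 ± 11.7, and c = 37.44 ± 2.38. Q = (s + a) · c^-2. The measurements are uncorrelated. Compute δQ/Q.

Let u = s + a = 483.7. δu = √(δs² + δa²) = √(0.487 + 137) = 11.7, so δu/u = 0.0242.
Q is then a monomial in u, c:
δQ/Q = √((δu/u)² + (-2·δc/c)²) = √(0.000587 + 0.0162) = 0.129

0.129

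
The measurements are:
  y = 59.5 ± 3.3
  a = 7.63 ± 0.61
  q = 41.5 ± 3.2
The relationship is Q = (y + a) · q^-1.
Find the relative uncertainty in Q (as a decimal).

Let u = y + a = 67.1. δu = √(δy² + δa²) = √(10.9 + 0.372) = 3.36, so δu/u = 0.0500.
Q is then a monomial in u, q:
δQ/Q = √((δu/u)² + (-1·δq/q)²) = √(0.00250 + 0.00595) = 0.0919

0.0919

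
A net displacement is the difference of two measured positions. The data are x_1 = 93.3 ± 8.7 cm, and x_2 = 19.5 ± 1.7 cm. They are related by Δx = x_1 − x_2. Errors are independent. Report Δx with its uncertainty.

73.8 ± 8.86 cm

For a sum/difference, combine absolute errors in quadrature:
  (δx_1)² = 75.7;  (δx_2)² = 2.89
δΔx = √(78.6) = 8.86 cm
Δx = 73.8 cm.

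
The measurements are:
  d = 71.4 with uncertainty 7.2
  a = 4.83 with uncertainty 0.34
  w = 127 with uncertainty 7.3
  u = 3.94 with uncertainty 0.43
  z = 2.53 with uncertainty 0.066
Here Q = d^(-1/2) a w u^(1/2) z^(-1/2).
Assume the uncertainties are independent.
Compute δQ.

10.7

Q is a product of powers, so relative uncertainties combine in quadrature:
  (−½·δd/d)² = (-0.5×0.101)² = 0.00254;  (1·δa/a)² = (1×0.0704)² = 0.00496;  (1·δw/w)² = (1×0.0575)² = 0.00330;  (½·δu/u)² = (0.5×0.109)² = 0.00298;  (−½·δz/z)² = (-0.5×0.0261)² = 0.000170
δQ/Q = √(0.0139) = 0.118
Q = 90.6, so δQ = 0.118 × 90.6 = 10.7.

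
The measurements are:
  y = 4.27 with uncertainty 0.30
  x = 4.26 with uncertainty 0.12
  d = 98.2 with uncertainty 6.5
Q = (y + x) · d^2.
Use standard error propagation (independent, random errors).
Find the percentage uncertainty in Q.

13.8%

Let u = y + x = 8.53. δu = √(δy² + δx²) = √(0.0900 + 0.0144) = 0.323, so δu/u = 0.0379.
Q is then a monomial in u, d:
δQ/Q = √((δu/u)² + (2·δd/d)²) = √(0.00143 + 0.0175) = 0.138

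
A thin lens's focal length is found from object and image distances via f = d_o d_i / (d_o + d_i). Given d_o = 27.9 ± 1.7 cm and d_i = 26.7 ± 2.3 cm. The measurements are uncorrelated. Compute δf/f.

∂f/∂d_o = (d_i/(d_o+d_i))² = 0.239;  ∂f/∂d_i = (d_o/(d_o+d_i))² = 0.261
δf = √((∂f/∂d_o · δd_o)² + (∂f/∂d_i · δd_i)²) = √(0.165 + 0.361) = 0.725 cm
f = 13.6 cm, so δf/f = 0.725/13.6 = 0.0532.

0.0532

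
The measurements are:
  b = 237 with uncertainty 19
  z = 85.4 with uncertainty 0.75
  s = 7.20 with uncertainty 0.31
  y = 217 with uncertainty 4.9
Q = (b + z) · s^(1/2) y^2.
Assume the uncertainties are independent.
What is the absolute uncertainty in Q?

3.15e+06

Let u = b + z = 322. δu = √(δb² + δz²) = √(361 + 0.562) = 19.0, so δu/u = 0.0590.
Q is then a monomial in u, s, y:
δQ/Q = √((δu/u)² + (½·δs/s)² + (2·δy/y)²) = √(0.00348 + 0.000463 + 0.00204) = 0.0773
Q = 4.07e+07, so δQ = 0.0773 × 4.07e+07 = 3.15e+06.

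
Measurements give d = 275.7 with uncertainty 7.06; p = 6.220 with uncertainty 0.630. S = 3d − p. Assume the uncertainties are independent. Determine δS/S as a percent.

2.58%

For a sum/difference, combine absolute errors in quadrature:
  (3·δd)² = 449;  (δp)² = 0.397
δS = √(449) = 21.2
S = 820.9, so δS/S = 21.2/820.9 = 0.0258.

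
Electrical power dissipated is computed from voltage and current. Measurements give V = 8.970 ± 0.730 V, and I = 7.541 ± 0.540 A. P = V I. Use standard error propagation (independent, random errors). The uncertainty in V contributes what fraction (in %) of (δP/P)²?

56.4%

(δP/P)² = (1·δV/V)² + (1·δI/I)²
  V term: (1×0.0814)² = 0.00662
  I term: (1×0.0716)² = 0.00513
Total = 0.0118. Share from V = 0.00662/0.0118 = 0.564.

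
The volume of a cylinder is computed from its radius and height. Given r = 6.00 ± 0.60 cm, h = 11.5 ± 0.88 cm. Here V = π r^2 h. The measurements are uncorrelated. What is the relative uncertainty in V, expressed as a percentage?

Products/powers → add relative errors in quadrature, weighted by exponent:
  (2·δr/r)² = (2×0.100)² = 0.0400;  (1·δh/h)² = (1×0.0765)² = 0.00586
δV/V = √(0.0459) = 0.214

21.4%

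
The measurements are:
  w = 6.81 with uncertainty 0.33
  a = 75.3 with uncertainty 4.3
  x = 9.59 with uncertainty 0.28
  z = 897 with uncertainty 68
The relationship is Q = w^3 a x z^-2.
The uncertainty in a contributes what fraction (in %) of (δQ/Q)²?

(δQ/Q)² = (3·δw/w)² + (1·δa/a)² + (1·δx/x)² + (-2·δz/z)²
  w term: (3×0.0485)² = 0.0211
  a term: (1×0.0571)² = 0.00326
  x term: (1×0.0292)² = 0.000852
  z term: (-2×0.0758)² = 0.0230
Total = 0.0482. Share from a = 0.00326/0.0482 = 0.0676.

6.76%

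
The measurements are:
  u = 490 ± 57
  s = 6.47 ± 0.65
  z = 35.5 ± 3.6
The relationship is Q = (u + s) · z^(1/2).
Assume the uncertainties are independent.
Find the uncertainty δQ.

Let w = u + s = 496. δw = √(δu² + δs²) = √(3250 + 0.423) = 57.0, so δw/w = 0.115.
Q is then a monomial in w, z:
δQ/Q = √((δw/w)² + (½·δz/z)²) = √(0.0132 + 0.00257) = 0.126
Q = 2960, so δQ = 0.126 × 2960 = 371.

371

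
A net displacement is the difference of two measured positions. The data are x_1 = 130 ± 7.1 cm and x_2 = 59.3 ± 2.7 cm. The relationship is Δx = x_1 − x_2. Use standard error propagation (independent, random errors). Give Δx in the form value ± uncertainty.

70.7 ± 7.60 cm

Absolute uncertainties add in quadrature for a linear combination:
  (δx_1)² = 50.4;  (δx_2)² = 7.29
δΔx = √(57.7) = 7.60 cm
Δx = 70.7 cm.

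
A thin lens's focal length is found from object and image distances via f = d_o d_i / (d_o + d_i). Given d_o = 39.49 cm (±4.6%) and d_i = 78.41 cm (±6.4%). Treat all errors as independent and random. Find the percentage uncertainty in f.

∂f/∂d_o = (d_i/(d_o+d_i))² = 0.442;  ∂f/∂d_i = (d_o/(d_o+d_i))² = 0.112
δf = √((∂f/∂d_o · δd_o)² + (∂f/∂d_i · δd_i)²) = √(0.646 + 0.317) = 0.981 cm
f = 26.26 cm, so δf/f = 0.981/26.26 = 0.0374.

3.74%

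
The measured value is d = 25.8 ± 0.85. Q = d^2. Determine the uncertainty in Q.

43.9

Products/powers → add relative errors in quadrature, weighted by exponent:
  (2·δd/d)² = (2×0.0329)² = 0.00434
δQ/Q = √(0.00434) = 0.0659
Q = 666, so δQ = 0.0659 × 666 = 43.9.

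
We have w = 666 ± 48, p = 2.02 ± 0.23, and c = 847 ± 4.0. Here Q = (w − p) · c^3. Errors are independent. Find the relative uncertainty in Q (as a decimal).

Let u = w − p = 664. δu = √(δw² + δp²) = √(2300 + 0.0529) = 48.0, so δu/u = 0.0723.
Q is then a monomial in u, c:
δQ/Q = √((δu/u)² + (3·δc/c)²) = √(0.00523 + 0.000201) = 0.0737

0.0737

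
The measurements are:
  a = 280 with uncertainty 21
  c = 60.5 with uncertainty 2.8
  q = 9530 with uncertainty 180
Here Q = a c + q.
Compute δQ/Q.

0.0568

Let p = a·c = 16900. δp/p = √((1·δa/a)² + (1·δc/c)²) = √(0.00562 + 0.00214) = 0.0881, so δp = 1490.
Q = p + q: δQ = √(δp² + δq²) = √(2.23e+06 + 32400) = 1500
Q = 26500, so δQ/Q = 1500/26500 = 0.0568.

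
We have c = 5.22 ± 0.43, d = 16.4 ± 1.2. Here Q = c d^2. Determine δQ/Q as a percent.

Q is a product of powers, so relative uncertainties combine in quadrature:
  (1·δc/c)² = (1×0.0824)² = 0.00679;  (2·δd/d)² = (2×0.0732)² = 0.0214
δQ/Q = √(0.0282) = 0.168

16.8%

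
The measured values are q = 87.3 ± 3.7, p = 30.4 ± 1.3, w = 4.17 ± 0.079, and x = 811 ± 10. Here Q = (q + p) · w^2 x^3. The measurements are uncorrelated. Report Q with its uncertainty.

(1.09 ± 0.0683) × 10^12

Let u = q + p = 118. δu = √(δq² + δp²) = √(13.7 + 1.69) = 3.92, so δu/u = 0.0333.
Q is then a monomial in u, w, x:
δQ/Q = √((δu/u)² + (2·δw/w)² + (3·δx/x)²) = √(0.00111 + 0.00144 + 0.00137) = 0.0626
Q = 1.09e+12, so δQ = 0.0626 × 1.09e+12 = 6.83e+10.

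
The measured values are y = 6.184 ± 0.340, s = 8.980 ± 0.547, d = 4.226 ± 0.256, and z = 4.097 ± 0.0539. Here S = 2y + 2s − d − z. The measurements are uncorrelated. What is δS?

Sums and differences: (δS)² = Σ (cᵢ δxᵢ)².
  (2·δy)² = 0.462;  (2·δs)² = 1.20;  (δd)² = 0.0655;  (δz)² = 0.00291
δS = √(1.73) = 1.31

1.31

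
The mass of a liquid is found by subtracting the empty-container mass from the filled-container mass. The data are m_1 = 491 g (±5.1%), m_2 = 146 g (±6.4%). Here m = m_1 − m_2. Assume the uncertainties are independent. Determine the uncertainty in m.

26.7 g

For a sum/difference, combine absolute errors in quadrature:
  (δm_1)² = 627;  (δm_2)² = 87.3
δm = √(714) = 26.7 g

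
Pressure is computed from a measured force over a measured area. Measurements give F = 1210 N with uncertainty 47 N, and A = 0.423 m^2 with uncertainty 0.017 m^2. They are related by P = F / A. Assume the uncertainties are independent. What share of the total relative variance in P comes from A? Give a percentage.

51.7%

(δP/P)² = (1·δF/F)² + (-1·δA/A)²
  F term: (1×0.0388)² = 0.00151
  A term: (-1×0.0402)² = 0.00162
Total = 0.00312. Share from A = 0.00162/0.00312 = 0.517.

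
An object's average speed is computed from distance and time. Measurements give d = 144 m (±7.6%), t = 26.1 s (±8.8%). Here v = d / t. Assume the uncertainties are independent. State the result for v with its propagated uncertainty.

Products/powers → add relative errors in quadrature, weighted by exponent:
  (1·δd/d)² = (1×0.0760)² = 0.00578;  (-1·δt/t)² = (-1×0.0880)² = 0.00774
δv/v = √(0.0135) = 0.116
v = 5.52 m/s, so δv = 0.116 × 5.52 = 0.642 m/s.

5.52 ± 0.642 m/s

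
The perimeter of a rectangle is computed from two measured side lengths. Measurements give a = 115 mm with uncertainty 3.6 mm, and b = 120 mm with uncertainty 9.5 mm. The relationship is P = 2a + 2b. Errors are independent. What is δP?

20.3 mm

Absolute uncertainties add in quadrature for a linear combination:
  (2·δa)² = 51.8;  (2·δb)² = 361
δP = √(413) = 20.3 mm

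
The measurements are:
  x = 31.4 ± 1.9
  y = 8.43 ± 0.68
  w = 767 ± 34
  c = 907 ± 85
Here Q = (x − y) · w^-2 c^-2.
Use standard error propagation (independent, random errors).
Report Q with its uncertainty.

Let u = x − y = 23.0. δu = √(δx² + δy²) = √(3.61 + 0.462) = 2.02, so δu/u = 0.0879.
Q is then a monomial in u, w, c:
δQ/Q = √((δu/u)² + (-2·δw/w)² + (-2·δc/c)²) = √(0.00772 + 0.00786 + 0.0351) = 0.225
Q = 4.75e-11, so δQ = 0.225 × 4.75e-11 = 1.07e-11.

(4.75 ± 1.07) × 10^-11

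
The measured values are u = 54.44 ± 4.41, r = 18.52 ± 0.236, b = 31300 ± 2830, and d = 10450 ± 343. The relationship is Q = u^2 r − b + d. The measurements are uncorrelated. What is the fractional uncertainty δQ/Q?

0.275

Let p = u^2·r = 54890. δp/p = √((2·δu/u)² + (1·δr/r)²) = √(0.0262 + 0.000162) = 0.163, so δp = 8920.
Q = p − b + d: δQ = √(δp² + δb² + δd²) = √(7.96e+07 + 8.01e+06 + 1.18e+05) = 9360
Q = 34040, so δQ/Q = 9360/34040 = 0.275.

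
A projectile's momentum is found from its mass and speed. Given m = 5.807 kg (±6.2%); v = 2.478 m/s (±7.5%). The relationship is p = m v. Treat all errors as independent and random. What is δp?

1.40 kg·m/s

Products/powers → add relative errors in quadrature, weighted by exponent:
  (1·δm/m)² = (1×0.0620)² = 0.00384;  (1·δv/v)² = (1×0.0750)² = 0.00562
δp/p = √(0.00947) = 0.0973
p = 14.39 kg·m/s, so δp = 0.0973 × 14.39 = 1.40 kg·m/s.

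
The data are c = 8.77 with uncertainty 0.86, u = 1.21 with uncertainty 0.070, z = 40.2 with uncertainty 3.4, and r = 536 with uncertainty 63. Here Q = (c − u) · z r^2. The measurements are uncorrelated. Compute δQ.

Let w = c − u = 7.56. δw = √(δc² + δu²) = √(0.740 + 0.00490) = 0.863, so δw/w = 0.114.
Q is then a monomial in w, z, r:
δQ/Q = √((δw/w)² + (1·δz/z)² + (2·δr/r)²) = √(0.0130 + 0.00715 + 0.0553) = 0.275
Q = 8.73e+07, so δQ = 0.275 × 8.73e+07 = 2.4e+07.

2.4e+07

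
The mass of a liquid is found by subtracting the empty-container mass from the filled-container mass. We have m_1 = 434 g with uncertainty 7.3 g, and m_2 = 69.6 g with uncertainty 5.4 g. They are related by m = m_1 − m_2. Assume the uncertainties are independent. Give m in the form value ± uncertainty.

364 ± 9.08 g

m is a linear combination, so absolute uncertainties add in quadrature:
  (δm_1)² = 53.3;  (δm_2)² = 29.2
δm = √(82.5) = 9.08 g
m = 364 g.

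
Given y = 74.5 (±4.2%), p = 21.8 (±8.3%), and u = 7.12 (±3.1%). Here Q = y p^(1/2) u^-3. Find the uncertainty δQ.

0.106

Since Q is a product/quotient, work with relative uncertainties:
  (1·δy/y)² = (1×0.0420)² = 0.00176;  (½·δp/p)² = (0.5×0.0830)² = 0.00172;  (-3·δu/u)² = (-3×0.0310)² = 0.00865
δQ/Q = √(0.0121) = 0.110
Q = 0.964, so δQ = 0.110 × 0.964 = 0.106.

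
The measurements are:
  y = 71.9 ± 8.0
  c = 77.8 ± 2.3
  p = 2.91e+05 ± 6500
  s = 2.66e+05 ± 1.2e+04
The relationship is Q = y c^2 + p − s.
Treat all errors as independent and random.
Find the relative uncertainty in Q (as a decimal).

Let w = y·c^2 = 4.35e+05. δw/w = √((1·δy/y)² + (2·δc/c)²) = √(0.0124 + 0.00350) = 0.126, so δw = 54800.
Q = w + p − s: δQ = √(δw² + δp² + δs²) = √(3.01e+09 + 4.22e+07 + 1.44e+08) = 56500
Q = 4.6e+05, so δQ/Q = 56500/4.6e+05 = 0.123.

0.123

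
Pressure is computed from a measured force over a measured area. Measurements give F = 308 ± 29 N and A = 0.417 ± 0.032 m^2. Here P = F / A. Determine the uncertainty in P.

89.7 Pa

P is a product of powers, so relative uncertainties combine in quadrature:
  (1·δF/F)² = (1×0.0942)² = 0.00887;  (-1·δA/A)² = (-1×0.0767)² = 0.00589
δP/P = √(0.0148) = 0.121
P = 739 Pa, so δP = 0.121 × 739 = 89.7 Pa.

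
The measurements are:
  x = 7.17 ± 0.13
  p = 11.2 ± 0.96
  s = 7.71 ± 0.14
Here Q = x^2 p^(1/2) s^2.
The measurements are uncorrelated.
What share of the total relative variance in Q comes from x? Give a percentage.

(δQ/Q)² = (2·δx/x)² + (½·δp/p)² + (2·δs/s)²
  x term: (2×0.0181)² = 0.00131
  p term: (0.5×0.0857)² = 0.00184
  s term: (2×0.0182)² = 0.00132
Total = 0.00447. Share from x = 0.00131/0.00447 = 0.294.

29.4%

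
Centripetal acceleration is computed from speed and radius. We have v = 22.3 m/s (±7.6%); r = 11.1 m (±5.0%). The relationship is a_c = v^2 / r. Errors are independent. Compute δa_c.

Each factor contributes (exponent × relative error)² to (δa_c/a_c)²:
  (2·δv/v)² = (2×0.0760)² = 0.0231;  (-1·δr/r)² = (-1×0.0500)² = 0.00250
δa_c/a_c = √(0.0256) = 0.160
a_c = 44.8 m/s^2, so δa_c = 0.160 × 44.8 = 7.17 m/s^2.

7.17 m/s^2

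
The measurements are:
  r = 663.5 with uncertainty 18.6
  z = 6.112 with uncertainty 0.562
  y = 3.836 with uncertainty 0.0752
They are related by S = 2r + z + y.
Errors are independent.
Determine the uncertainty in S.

37.2

Sums and differences: (δS)² = Σ (cᵢ δxᵢ)².
  (2·δr)² = 1380;  (δz)² = 0.316;  (δy)² = 0.00566
δS = √(1380) = 37.2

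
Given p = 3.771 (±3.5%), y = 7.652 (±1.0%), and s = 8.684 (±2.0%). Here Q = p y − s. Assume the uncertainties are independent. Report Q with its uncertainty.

20.17 ± 1.06

Let w = p·y = 28.86. δw/w = √((1·δp/p)² + (1·δy/y)²) = √(0.00123 + 0.000100) = 0.0364, so δw = 1.05.
Q = w − s: δQ = √(δw² + δs²) = √(1.10 + 0.0302) = 1.06
Q = 20.17.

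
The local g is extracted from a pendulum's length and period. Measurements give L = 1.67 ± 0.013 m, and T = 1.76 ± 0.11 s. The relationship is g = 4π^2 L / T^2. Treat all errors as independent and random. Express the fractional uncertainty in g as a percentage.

Products/powers → add relative errors in quadrature, weighted by exponent:
  (1·δL/L)² = (1×0.00778)² = 6.06e-05;  (-2·δT/T)² = (-2×0.0625)² = 0.0156
δg/g = √(0.0157) = 0.125

12.5%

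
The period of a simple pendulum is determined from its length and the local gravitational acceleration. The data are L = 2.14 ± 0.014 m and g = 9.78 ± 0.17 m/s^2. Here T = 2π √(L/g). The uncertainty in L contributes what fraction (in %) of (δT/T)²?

12.4%

(δT/T)² = (½·δL/L)² + (−½·δg/g)²
  L term: (0.5×0.00654)² = 1.07e-05
  g term: (-0.5×0.0174)² = 7.55e-05
Total = 8.62e-05. Share from L = 1.07e-05/8.62e-05 = 0.124.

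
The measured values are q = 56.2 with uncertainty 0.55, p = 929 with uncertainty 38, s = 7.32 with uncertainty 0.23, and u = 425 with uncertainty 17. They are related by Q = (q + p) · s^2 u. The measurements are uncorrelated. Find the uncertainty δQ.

1.88e+06

Let w = q + p = 985. δw = √(δq² + δp²) = √(0.303 + 1440) = 38.0, so δw/w = 0.0386.
Q is then a monomial in w, s, u:
δQ/Q = √((δw/w)² + (2·δs/s)² + (1·δu/u)²) = √(0.00149 + 0.00395 + 0.00160) = 0.0839
Q = 2.24e+07, so δQ = 0.0839 × 2.24e+07 = 1.88e+06.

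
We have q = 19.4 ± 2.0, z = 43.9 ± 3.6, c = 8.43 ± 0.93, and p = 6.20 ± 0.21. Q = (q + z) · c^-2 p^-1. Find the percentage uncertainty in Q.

Let u = q + z = 63.3. δu = √(δq² + δz²) = √(4.00 + 13.0) = 4.12, so δu/u = 0.0651.
Q is then a monomial in u, c, p:
δQ/Q = √((δu/u)² + (-2·δc/c)² + (-1·δp/p)²) = √(0.00423 + 0.0487 + 0.00115) = 0.233

23.3%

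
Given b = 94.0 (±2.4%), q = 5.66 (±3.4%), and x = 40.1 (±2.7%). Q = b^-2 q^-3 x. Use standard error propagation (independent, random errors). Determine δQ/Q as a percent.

11.6%

Products/powers → add relative errors in quadrature, weighted by exponent:
  (-2·δb/b)² = (-2×0.0240)² = 0.00230;  (-3·δq/q)² = (-3×0.0340)² = 0.0104;  (1·δx/x)² = (1×0.0270)² = 0.000729
δQ/Q = √(0.0134) = 0.116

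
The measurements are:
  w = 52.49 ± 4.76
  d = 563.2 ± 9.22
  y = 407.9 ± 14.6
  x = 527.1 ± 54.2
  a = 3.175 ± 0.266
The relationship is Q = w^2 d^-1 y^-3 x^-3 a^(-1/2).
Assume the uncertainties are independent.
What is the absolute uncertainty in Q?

1.04e-16

Products/powers → add relative errors in quadrature, weighted by exponent:
  (2·δw/w)² = (2×0.0907)² = 0.0329;  (-1·δd/d)² = (-1×0.0164)² = 0.000268;  (-3·δy/y)² = (-3×0.0358)² = 0.0115;  (-3·δx/x)² = (-3×0.103)² = 0.0952;  (−½·δa/a)² = (-0.5×0.0838)² = 0.00175
δQ/Q = √(0.142) = 0.376
Q = 2.762e-16, so δQ = 0.376 × 2.762e-16 = 1.04e-16.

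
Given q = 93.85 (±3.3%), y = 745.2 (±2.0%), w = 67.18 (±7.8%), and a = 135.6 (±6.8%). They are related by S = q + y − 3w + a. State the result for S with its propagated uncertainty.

773.1 ± 23.7

Sums and differences: (δS)² = Σ (cᵢ δxᵢ)².
  (δq)² = 9.59;  (δy)² = 222;  (3·δw)² = 247;  (δa)² = 85.0
δS = √(564) = 23.7
S = 773.1.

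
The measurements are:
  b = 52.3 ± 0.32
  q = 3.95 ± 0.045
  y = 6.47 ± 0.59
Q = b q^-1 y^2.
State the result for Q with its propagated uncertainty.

Since Q is a product/quotient, work with relative uncertainties:
  (1·δb/b)² = (1×0.00612)² = 3.74e-05;  (-1·δq/q)² = (-1×0.0114)² = 0.000130;  (2·δy/y)² = (2×0.0912)² = 0.0333
δQ/Q = √(0.0334) = 0.183
Q = 554, so δQ = 0.183 × 554 = 101.

554 ± 101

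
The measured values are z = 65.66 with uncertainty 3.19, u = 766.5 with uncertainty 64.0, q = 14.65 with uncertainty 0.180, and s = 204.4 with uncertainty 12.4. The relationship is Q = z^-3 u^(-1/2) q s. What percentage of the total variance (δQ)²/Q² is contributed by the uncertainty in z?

(δQ/Q)² = (-3·δz/z)² + (−½·δu/u)² + (1·δq/q)² + (1·δs/s)²
  z term: (-3×0.0486)² = 0.0212
  u term: (-0.5×0.0835)² = 0.00174
  q term: (1×0.0123)² = 0.000151
  s term: (1×0.0607)² = 0.00368
Total = 0.0268. Share from z = 0.0212/0.0268 = 0.792.

79.2%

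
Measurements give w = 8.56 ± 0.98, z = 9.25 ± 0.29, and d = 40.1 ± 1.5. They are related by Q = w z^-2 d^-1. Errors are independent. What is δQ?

0.000339

Relative error in a monomial: (δQ/Q)² = Σ (nᵢ · δxᵢ/xᵢ)².
  (1·δw/w)² = (1×0.114)² = 0.0131;  (-2·δz/z)² = (-2×0.0314)² = 0.00393;  (-1·δd/d)² = (-1×0.0374)² = 0.00140
δQ/Q = √(0.0184) = 0.136
Q = 0.00249, so δQ = 0.136 × 0.00249 = 0.000339.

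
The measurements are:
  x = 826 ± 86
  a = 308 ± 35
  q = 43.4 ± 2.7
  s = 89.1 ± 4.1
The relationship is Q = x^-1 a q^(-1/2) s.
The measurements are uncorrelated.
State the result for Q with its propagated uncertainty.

Q is a product of powers, so relative uncertainties combine in quadrature:
  (-1·δx/x)² = (-1×0.104)² = 0.0108;  (1·δa/a)² = (1×0.114)² = 0.0129;  (−½·δq/q)² = (-0.5×0.0622)² = 0.000968;  (1·δs/s)² = (1×0.0460)² = 0.00212
δQ/Q = √(0.0268) = 0.164
Q = 5.04, so δQ = 0.164 × 5.04 = 0.826.

5.04 ± 0.826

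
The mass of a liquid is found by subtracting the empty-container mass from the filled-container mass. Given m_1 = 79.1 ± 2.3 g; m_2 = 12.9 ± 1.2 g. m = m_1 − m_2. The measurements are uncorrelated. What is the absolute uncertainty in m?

2.59 g

For a sum/difference, combine absolute errors in quadrature:
  (δm_1)² = 5.29;  (δm_2)² = 1.44
δm = √(6.73) = 2.59 g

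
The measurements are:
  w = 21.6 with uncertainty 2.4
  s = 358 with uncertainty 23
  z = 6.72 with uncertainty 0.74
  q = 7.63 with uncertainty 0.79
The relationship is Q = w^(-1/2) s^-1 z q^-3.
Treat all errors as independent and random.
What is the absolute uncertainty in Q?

3.09e-06

Each factor contributes (exponent × relative error)² to (δQ/Q)²:
  (−½·δw/w)² = (-0.5×0.111)² = 0.00309;  (-1·δs/s)² = (-1×0.0642)² = 0.00413;  (1·δz/z)² = (1×0.110)² = 0.0121;  (-3·δq/q)² = (-3×0.104)² = 0.0965
δQ/Q = √(0.116) = 0.340
Q = 9.09e-06, so δQ = 0.340 × 9.09e-06 = 3.09e-06.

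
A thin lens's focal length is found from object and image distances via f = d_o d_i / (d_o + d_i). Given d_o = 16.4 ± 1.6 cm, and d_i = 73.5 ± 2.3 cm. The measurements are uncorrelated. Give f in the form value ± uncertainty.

∂f/∂d_o = (d_i/(d_o+d_i))² = 0.668;  ∂f/∂d_i = (d_o/(d_o+d_i))² = 0.0333
δf = √((∂f/∂d_o · δd_o)² + (∂f/∂d_i · δd_i)²) = √(1.14 + 0.00586) = 1.07 cm
f = 13.4 cm.

13.4 ± 1.07 cm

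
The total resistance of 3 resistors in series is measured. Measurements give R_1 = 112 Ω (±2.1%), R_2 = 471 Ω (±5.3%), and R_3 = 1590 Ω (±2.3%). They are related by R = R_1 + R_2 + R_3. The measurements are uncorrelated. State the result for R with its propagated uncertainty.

Sums and differences: (δR)² = Σ (cᵢ δxᵢ)².
  (δR_1)² = 5.53;  (δR_2)² = 623;  (δR_3)² = 1340
δR = √(1970) = 44.3 Ω
R = 2170 Ω.

2170 ± 44.3 Ω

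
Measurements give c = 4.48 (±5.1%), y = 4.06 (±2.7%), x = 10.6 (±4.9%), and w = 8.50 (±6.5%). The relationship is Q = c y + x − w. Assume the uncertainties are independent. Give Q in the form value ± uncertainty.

20.3 ± 1.29

Let p = c·y = 18.2. δp/p = √((1·δc/c)² + (1·δy/y)²) = √(0.00260 + 0.000729) = 0.0577, so δp = 1.05.
Q = p + x − w: δQ = √(δp² + δx² + δw²) = √(1.10 + 0.270 + 0.305) = 1.29
Q = 20.3.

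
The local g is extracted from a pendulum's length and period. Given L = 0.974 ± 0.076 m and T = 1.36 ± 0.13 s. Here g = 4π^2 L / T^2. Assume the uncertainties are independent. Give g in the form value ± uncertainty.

For a monomial g ∝ L, T^-2, fractional errors add in quadrature:
  (1·δL/L)² = (1×0.0780)² = 0.00609;  (-2·δT/T)² = (-2×0.0956)² = 0.0365
δg/g = √(0.0426) = 0.206
g = 20.8 m/s^2, so δg = 0.206 × 20.8 = 4.29 m/s^2.

20.8 ± 4.29 m/s^2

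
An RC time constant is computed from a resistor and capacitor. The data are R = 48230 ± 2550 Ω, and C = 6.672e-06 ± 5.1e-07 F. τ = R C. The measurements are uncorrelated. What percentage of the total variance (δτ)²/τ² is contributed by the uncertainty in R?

32.4%

(δτ/τ)² = (1·δR/R)² + (1·δC/C)²
  R term: (1×0.0529)² = 0.00280
  C term: (1×0.0764)² = 0.00584
Total = 0.00864. Share from R = 0.00280/0.00864 = 0.324.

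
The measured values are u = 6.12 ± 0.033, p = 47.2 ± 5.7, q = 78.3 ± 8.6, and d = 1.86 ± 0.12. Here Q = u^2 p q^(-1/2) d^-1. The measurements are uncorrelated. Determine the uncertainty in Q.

Each factor contributes (exponent × relative error)² to (δQ/Q)²:
  (2·δu/u)² = (2×0.00539)² = 0.000116;  (1·δp/p)² = (1×0.121)² = 0.0146;  (−½·δq/q)² = (-0.5×0.110)² = 0.00302;  (-1·δd/d)² = (-1×0.0645)² = 0.00416
δQ/Q = √(0.0219) = 0.148
Q = 107, so δQ = 0.148 × 107 = 15.9.

15.9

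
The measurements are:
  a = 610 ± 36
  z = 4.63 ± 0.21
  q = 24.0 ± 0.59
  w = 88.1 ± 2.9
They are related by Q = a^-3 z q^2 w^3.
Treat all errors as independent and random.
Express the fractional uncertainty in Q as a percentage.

21.3%

Relative error in a monomial: (δQ/Q)² = Σ (nᵢ · δxᵢ/xᵢ)².
  (-3·δa/a)² = (-3×0.0590)² = 0.0313;  (1·δz/z)² = (1×0.0454)² = 0.00206;  (2·δq/q)² = (2×0.0246)² = 0.00242;  (3·δw/w)² = (3×0.0329)² = 0.00975
δQ/Q = √(0.0456) = 0.213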